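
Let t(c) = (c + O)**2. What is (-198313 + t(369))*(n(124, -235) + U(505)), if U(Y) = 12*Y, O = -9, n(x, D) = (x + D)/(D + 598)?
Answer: -50381951999/121 ≈ -4.1638e+8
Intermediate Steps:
n(x, D) = (D + x)/(598 + D)
t(c) = (-9 + c)**2 (t(c) = (c - 9)**2 = (-9 + c)**2)
(-198313 + t(369))*(n(124, -235) + U(505)) = (-198313 + (-9 + 369)**2)*((-235 + 124)/(598 - 235) + 12*505) = (-198313 + 360**2)*(-111/363 + 6060) = (-198313 + 129600)*((1/363)*(-111) + 6060) = -68713*(-37/121 + 6060) = -68713*733223/121 = -50381951999/121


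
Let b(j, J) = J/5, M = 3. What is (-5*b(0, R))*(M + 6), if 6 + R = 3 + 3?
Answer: 0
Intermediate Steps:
R = 0 (R = -6 + (3 + 3) = -6 + 6 = 0)
b(j, J) = J/5 (b(j, J) = J*(1/5) = J/5)
(-5*b(0, R))*(M + 6) = (-0)*(3 + 6) = -5*0*9 = 0*9 = 0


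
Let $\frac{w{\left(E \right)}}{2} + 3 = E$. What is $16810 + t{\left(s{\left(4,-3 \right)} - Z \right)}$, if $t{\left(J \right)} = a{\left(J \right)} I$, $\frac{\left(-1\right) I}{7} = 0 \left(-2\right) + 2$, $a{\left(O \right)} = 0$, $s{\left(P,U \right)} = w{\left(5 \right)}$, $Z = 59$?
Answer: $16810$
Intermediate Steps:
$w{\left(E \right)} = -6 + 2 E$
$s{\left(P,U \right)} = 4$ ($s{\left(P,U \right)} = -6 + 2 \cdot 5 = -6 + 10 = 4$)
$I = -14$ ($I = - 7 \left(0 \left(-2\right) + 2\right) = - 7 \left(0 + 2\right) = \left(-7\right) 2 = -14$)
$t{\left(J \right)} = 0$ ($t{\left(J \right)} = 0 \left(-14\right) = 0$)
$16810 + t{\left(s{\left(4,-3 \right)} - Z \right)} = 16810 + 0 = 16810$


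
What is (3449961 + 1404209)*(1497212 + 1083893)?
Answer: 12529122457850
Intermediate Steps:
(3449961 + 1404209)*(1497212 + 1083893) = 4854170*2581105 = 12529122457850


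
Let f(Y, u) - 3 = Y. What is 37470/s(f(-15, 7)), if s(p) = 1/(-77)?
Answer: -2885190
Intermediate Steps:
f(Y, u) = 3 + Y
s(p) = -1/77
37470/s(f(-15, 7)) = 37470/(-1/77) = 37470*(-77) = -2885190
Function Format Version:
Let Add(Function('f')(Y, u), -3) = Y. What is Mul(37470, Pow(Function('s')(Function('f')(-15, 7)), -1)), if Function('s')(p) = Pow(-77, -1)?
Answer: -2885190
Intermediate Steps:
Function('f')(Y, u) = Add(3, Y)
Function('s')(p) = Rational(-1, 77)
Mul(37470, Pow(Function('s')(Function('f')(-15, 7)), -1)) = Mul(37470, Pow(Rational(-1, 77), -1)) = Mul(37470, -77) = -2885190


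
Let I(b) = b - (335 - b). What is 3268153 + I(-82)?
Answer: 3267654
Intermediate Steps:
I(b) = -335 + 2*b (I(b) = b + (-335 + b) = -335 + 2*b)
3268153 + I(-82) = 3268153 + (-335 + 2*(-82)) = 3268153 + (-335 - 164) = 3268153 - 499 = 3267654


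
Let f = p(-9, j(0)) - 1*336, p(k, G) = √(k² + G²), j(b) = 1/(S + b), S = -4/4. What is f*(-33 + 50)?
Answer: -5712 + 17*√82 ≈ -5558.1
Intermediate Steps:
S = -1 (S = -4*¼ = -1)
j(b) = 1/(-1 + b)
p(k, G) = √(G² + k²)
f = -336 + √82 (f = √((1/(-1 + 0))² + (-9)²) - 1*336 = √((1/(-1))² + 81) - 336 = √((-1)² + 81) - 336 = √(1 + 81) - 336 = √82 - 336 = -336 + √82 ≈ -326.94)
f*(-33 + 50) = (-336 + √82)*(-33 + 50) = (-336 + √82)*17 = -5712 + 17*√82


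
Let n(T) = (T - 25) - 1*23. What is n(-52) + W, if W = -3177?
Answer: -3277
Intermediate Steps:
n(T) = -48 + T (n(T) = (-25 + T) - 23 = -48 + T)
n(-52) + W = (-48 - 52) - 3177 = -100 - 3177 = -3277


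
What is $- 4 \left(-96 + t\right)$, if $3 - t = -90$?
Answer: $12$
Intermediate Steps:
$t = 93$ ($t = 3 - -90 = 3 + 90 = 93$)
$- 4 \left(-96 + t\right) = - 4 \left(-96 + 93\right) = \left(-4\right) \left(-3\right) = 12$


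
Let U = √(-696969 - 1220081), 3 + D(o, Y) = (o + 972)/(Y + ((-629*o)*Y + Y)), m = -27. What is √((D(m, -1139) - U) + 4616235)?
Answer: √(69107657009002245861 - 74852885437445*I*√76682)/3869183 ≈ 2148.5 - 0.32221*I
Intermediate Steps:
D(o, Y) = -3 + (972 + o)/(2*Y - 629*Y*o) (D(o, Y) = -3 + (o + 972)/(Y + ((-629*o)*Y + Y)) = -3 + (972 + o)/(Y + (-629*Y*o + Y)) = -3 + (972 + o)/(Y + (Y - 629*Y*o)) = -3 + (972 + o)/(2*Y - 629*Y*o))
U = 5*I*√76682 (U = √(-1917050) = 5*I*√76682 ≈ 1384.6*I)
√((D(m, -1139) - U) + 4616235) = √(((-972 - 1*(-27) + 6*(-1139) - 1887*(-1139)*(-27))/((-1139)*(-2 + 629*(-27))) - 5*I*√76682) + 4616235) = √((-(-972 + 27 - 6834 - 58030911)/(1139*(-2 - 16983)) - 5*I*√76682) + 4616235) = √((-1/1139*(-58038690)/(-16985) - 5*I*√76682) + 4616235) = √((-1/1139*(-1/16985)*(-58038690) - 5*I*√76682) + 4616235) = √((-11607738/3869183 - 5*I*√76682) + 4616235) = √(17861046378267/3869183 - 5*I*√76682)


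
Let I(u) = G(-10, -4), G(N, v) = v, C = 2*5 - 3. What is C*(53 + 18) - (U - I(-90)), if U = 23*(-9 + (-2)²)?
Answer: 608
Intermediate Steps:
C = 7 (C = 10 - 3 = 7)
I(u) = -4
U = -115 (U = 23*(-9 + 4) = 23*(-5) = -115)
C*(53 + 18) - (U - I(-90)) = 7*(53 + 18) - (-115 - 1*(-4)) = 7*71 - (-115 + 4) = 497 - 1*(-111) = 497 + 111 = 608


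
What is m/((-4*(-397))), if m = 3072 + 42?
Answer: 1557/794 ≈ 1.9610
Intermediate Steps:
m = 3114
m/((-4*(-397))) = 3114/((-4*(-397))) = 3114/1588 = 3114*(1/1588) = 1557/794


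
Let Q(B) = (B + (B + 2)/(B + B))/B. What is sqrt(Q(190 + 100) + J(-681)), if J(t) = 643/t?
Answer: sqrt(2244048906)/197490 ≈ 0.23987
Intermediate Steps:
Q(B) = (B + (2 + B)/(2*B))/B (Q(B) = (B + (2 + B)/((2*B)))/B = (B + (2 + B)*(1/(2*B)))/B = (B + (2 + B)/(2*B))/B)
sqrt(Q(190 + 100) + J(-681)) = sqrt((1 + (190 + 100)**2 + (190 + 100)/2)/(190 + 100)**2 + 643/(-681)) = sqrt((1 + 290**2 + (1/2)*290)/290**2 + 643*(-1/681)) = sqrt((1 + 84100 + 145)/84100 - 643/681) = sqrt((1/84100)*84246 - 643/681) = sqrt(42123/42050 - 643/681) = sqrt(1647613/28636050) = sqrt(2244048906)/197490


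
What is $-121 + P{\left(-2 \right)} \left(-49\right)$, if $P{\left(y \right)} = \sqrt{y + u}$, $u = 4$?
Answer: $-121 - 49 \sqrt{2} \approx -190.3$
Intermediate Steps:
$P{\left(y \right)} = \sqrt{4 + y}$ ($P{\left(y \right)} = \sqrt{y + 4} = \sqrt{4 + y}$)
$-121 + P{\left(-2 \right)} \left(-49\right) = -121 + \sqrt{4 - 2} \left(-49\right) = -121 + \sqrt{2} \left(-49\right) = -121 - 49 \sqrt{2}$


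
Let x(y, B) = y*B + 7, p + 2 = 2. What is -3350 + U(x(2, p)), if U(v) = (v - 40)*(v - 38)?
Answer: -2327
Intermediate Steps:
p = 0 (p = -2 + 2 = 0)
x(y, B) = 7 + B*y (x(y, B) = B*y + 7 = 7 + B*y)
U(v) = (-40 + v)*(-38 + v)
-3350 + U(x(2, p)) = -3350 + (1520 + (7 + 0*2)² - 78*(7 + 0*2)) = -3350 + (1520 + (7 + 0)² - 78*(7 + 0)) = -3350 + (1520 + 7² - 78*7) = -3350 + (1520 + 49 - 546) = -3350 + 1023 = -2327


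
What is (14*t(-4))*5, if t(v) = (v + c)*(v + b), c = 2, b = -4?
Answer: 1120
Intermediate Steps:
t(v) = (-4 + v)*(2 + v) (t(v) = (v + 2)*(v - 4) = (2 + v)*(-4 + v) = (-4 + v)*(2 + v))
(14*t(-4))*5 = (14*(-8 + (-4)² - 2*(-4)))*5 = (14*(-8 + 16 + 8))*5 = (14*16)*5 = 224*5 = 1120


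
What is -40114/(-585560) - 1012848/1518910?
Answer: -26607685957/44470646980 ≈ -0.59832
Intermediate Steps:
-40114/(-585560) - 1012848/1518910 = -40114*(-1/585560) - 1012848*1/1518910 = 20057/292780 - 506424/759455 = -26607685957/44470646980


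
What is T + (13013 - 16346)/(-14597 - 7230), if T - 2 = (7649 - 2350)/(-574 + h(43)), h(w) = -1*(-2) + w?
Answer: -3948050/502021 ≈ -7.8643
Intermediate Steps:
h(w) = 2 + w
T = -4241/529 (T = 2 + (7649 - 2350)/(-574 + (2 + 43)) = 2 + 5299/(-574 + 45) = 2 + 5299/(-529) = 2 + 5299*(-1/529) = 2 - 5299/529 = -4241/529 ≈ -8.0170)
T + (13013 - 16346)/(-14597 - 7230) = -4241/529 + (13013 - 16346)/(-14597 - 7230) = -4241/529 - 3333/(-21827) = -4241/529 - 3333*(-1/21827) = -4241/529 + 3333/21827 = -3948050/502021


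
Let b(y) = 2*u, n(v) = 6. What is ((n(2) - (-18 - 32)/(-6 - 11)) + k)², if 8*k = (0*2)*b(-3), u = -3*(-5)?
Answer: 2704/289 ≈ 9.3564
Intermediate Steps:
u = 15
b(y) = 30 (b(y) = 2*15 = 30)
k = 0 (k = ((0*2)*30)/8 = (0*30)/8 = (⅛)*0 = 0)
((n(2) - (-18 - 32)/(-6 - 11)) + k)² = ((6 - (-18 - 32)/(-6 - 11)) + 0)² = ((6 - (-50)/(-17)) + 0)² = ((6 - (-50)*(-1)/17) + 0)² = ((6 - 1*50/17) + 0)² = ((6 - 50/17) + 0)² = (52/17 + 0)² = (52/17)² = 2704/289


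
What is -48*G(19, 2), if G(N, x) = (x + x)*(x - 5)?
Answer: 576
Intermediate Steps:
G(N, x) = 2*x*(-5 + x) (G(N, x) = (2*x)*(-5 + x) = 2*x*(-5 + x))
-48*G(19, 2) = -96*2*(-5 + 2) = -96*2*(-3) = -48*(-12) = 576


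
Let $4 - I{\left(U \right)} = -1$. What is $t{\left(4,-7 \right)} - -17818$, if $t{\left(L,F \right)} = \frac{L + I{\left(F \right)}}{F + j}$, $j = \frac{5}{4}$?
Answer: $\frac{409778}{23} \approx 17816.0$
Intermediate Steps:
$j = \frac{5}{4}$ ($j = 5 \cdot \frac{1}{4} = \frac{5}{4} \approx 1.25$)
$I{\left(U \right)} = 5$ ($I{\left(U \right)} = 4 - -1 = 4 + 1 = 5$)
$t{\left(L,F \right)} = \frac{5 + L}{\frac{5}{4} + F}$ ($t{\left(L,F \right)} = \frac{L + 5}{F + \frac{5}{4}} = \frac{5 + L}{\frac{5}{4} + F}$)
$t{\left(4,-7 \right)} - -17818 = \frac{4 \left(5 + 4\right)}{5 + 4 \left(-7\right)} - -17818 = 4 \frac{1}{5 - 28} \cdot 9 + 17818 = 4 \frac{1}{-23} \cdot 9 + 17818 = 4 \left(- \frac{1}{23}\right) 9 + 17818 = - \frac{36}{23} + 17818 = \frac{409778}{23}$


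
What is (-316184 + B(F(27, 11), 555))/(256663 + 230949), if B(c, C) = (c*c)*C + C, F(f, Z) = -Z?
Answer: -124237/243806 ≈ -0.50957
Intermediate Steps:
B(c, C) = C + C*c² (B(c, C) = c²*C + C = C*c² + C = C + C*c²)
(-316184 + B(F(27, 11), 555))/(256663 + 230949) = (-316184 + 555*(1 + (-1*11)²))/(256663 + 230949) = (-316184 + 555*(1 + (-11)²))/487612 = (-316184 + 555*(1 + 121))*(1/487612) = (-316184 + 555*122)*(1/487612) = (-316184 + 67710)*(1/487612) = -248474*1/487612 = -124237/243806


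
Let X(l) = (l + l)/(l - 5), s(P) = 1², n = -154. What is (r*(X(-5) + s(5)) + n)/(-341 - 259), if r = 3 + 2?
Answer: 6/25 ≈ 0.24000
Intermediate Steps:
r = 5
s(P) = 1
X(l) = 2*l/(-5 + l) (X(l) = (2*l)/(-5 + l) = 2*l/(-5 + l))
(r*(X(-5) + s(5)) + n)/(-341 - 259) = (5*(2*(-5)/(-5 - 5) + 1) - 154)/(-341 - 259) = (5*(2*(-5)/(-10) + 1) - 154)/(-600) = (5*(2*(-5)*(-⅒) + 1) - 154)*(-1/600) = (5*(1 + 1) - 154)*(-1/600) = (5*2 - 154)*(-1/600) = (10 - 154)*(-1/600) = -144*(-1/600) = 6/25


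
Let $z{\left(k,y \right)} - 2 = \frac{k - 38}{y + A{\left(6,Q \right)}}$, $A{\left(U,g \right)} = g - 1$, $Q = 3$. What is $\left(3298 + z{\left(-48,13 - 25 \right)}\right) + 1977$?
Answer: $\frac{26428}{5} \approx 5285.6$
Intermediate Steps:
$A{\left(U,g \right)} = -1 + g$
$z{\left(k,y \right)} = 2 + \frac{-38 + k}{2 + y}$ ($z{\left(k,y \right)} = 2 + \frac{k - 38}{y + \left(-1 + 3\right)} = 2 + \frac{-38 + k}{y + 2} = 2 + \frac{-38 + k}{2 + y}$)
$\left(3298 + z{\left(-48,13 - 25 \right)}\right) + 1977 = \left(3298 + \frac{-34 - 48 + 2 \left(13 - 25\right)}{2 + \left(13 - 25\right)}\right) + 1977 = \left(3298 + \frac{-34 - 48 + 2 \left(-12\right)}{2 - 12}\right) + 1977 = \left(3298 + \frac{-34 - 48 - 24}{-10}\right) + 1977 = \left(3298 - - \frac{53}{5}\right) + 1977 = \left(3298 + \frac{53}{5}\right) + 1977 = \frac{16543}{5} + 1977 = \frac{26428}{5}$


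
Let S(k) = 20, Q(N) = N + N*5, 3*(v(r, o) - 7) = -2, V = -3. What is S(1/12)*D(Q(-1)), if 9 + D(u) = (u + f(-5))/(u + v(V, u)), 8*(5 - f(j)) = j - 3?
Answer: -180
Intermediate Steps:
f(j) = 43/8 - j/8 (f(j) = 5 - (j - 3)/8 = 5 - (-3 + j)/8 = 5 + (3/8 - j/8) = 43/8 - j/8)
v(r, o) = 19/3 (v(r, o) = 7 + (1/3)*(-2) = 7 - 2/3 = 19/3)
Q(N) = 6*N (Q(N) = N + 5*N = 6*N)
D(u) = -9 + (6 + u)/(19/3 + u) (D(u) = -9 + (u + (43/8 - 1/8*(-5)))/(u + 19/3) = -9 + (u + (43/8 + 5/8))/(19/3 + u) = -9 + (u + 6)/(19/3 + u) = -9 + (6 + u)/(19/3 + u))
S(1/12)*D(Q(-1)) = 20*(3*(-51 - 48*(-1))/(19 + 3*(6*(-1)))) = 20*(3*(-51 - 8*(-6))/(19 + 3*(-6))) = 20*(3*(-51 + 48)/(19 - 18)) = 20*(3*(-3)/1) = 20*(3*1*(-3)) = 20*(-9) = -180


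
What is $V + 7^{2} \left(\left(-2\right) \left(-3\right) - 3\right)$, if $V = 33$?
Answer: $180$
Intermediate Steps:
$V + 7^{2} \left(\left(-2\right) \left(-3\right) - 3\right) = 33 + 7^{2} \left(\left(-2\right) \left(-3\right) - 3\right) = 33 + 49 \left(6 - 3\right) = 33 + 49 \cdot 3 = 33 + 147 = 180$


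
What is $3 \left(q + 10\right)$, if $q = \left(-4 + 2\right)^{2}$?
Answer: $42$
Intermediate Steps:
$q = 4$ ($q = \left(-2\right)^{2} = 4$)
$3 \left(q + 10\right) = 3 \left(4 + 10\right) = 3 \cdot 14 = 42$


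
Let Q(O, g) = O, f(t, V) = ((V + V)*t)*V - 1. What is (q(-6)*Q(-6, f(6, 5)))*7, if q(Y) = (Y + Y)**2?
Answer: -6048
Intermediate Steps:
f(t, V) = -1 + 2*t*V**2 (f(t, V) = ((2*V)*t)*V - 1 = (2*V*t)*V - 1 = 2*t*V**2 - 1 = -1 + 2*t*V**2)
q(Y) = 4*Y**2 (q(Y) = (2*Y)**2 = 4*Y**2)
(q(-6)*Q(-6, f(6, 5)))*7 = ((4*(-6)**2)*(-6))*7 = ((4*36)*(-6))*7 = (144*(-6))*7 = -864*7 = -6048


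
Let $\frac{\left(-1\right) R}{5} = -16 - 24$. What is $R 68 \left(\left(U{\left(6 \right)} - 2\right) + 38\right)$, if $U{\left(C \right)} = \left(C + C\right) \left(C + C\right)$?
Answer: $2448000$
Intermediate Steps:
$R = 200$ ($R = - 5 \left(-16 - 24\right) = \left(-5\right) \left(-40\right) = 200$)
$U{\left(C \right)} = 4 C^{2}$ ($U{\left(C \right)} = 2 C 2 C = 4 C^{2}$)
$R 68 \left(\left(U{\left(6 \right)} - 2\right) + 38\right) = 200 \cdot 68 \left(\left(4 \cdot 6^{2} - 2\right) + 38\right) = 13600 \left(\left(4 \cdot 36 - 2\right) + 38\right) = 13600 \left(\left(144 - 2\right) + 38\right) = 13600 \left(142 + 38\right) = 13600 \cdot 180 = 2448000$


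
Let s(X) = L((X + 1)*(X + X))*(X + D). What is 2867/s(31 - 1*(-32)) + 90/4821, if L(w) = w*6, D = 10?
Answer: 110568229/5675975424 ≈ 0.019480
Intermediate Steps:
L(w) = 6*w
s(X) = 12*X*(1 + X)*(10 + X) (s(X) = (6*((X + 1)*(X + X)))*(X + 10) = (6*((1 + X)*(2*X)))*(10 + X) = (6*(2*X*(1 + X)))*(10 + X) = (12*X*(1 + X))*(10 + X) = 12*X*(1 + X)*(10 + X))
2867/s(31 - 1*(-32)) + 90/4821 = 2867/((12*(31 - 1*(-32))*(1 + (31 - 1*(-32)))*(10 + (31 - 1*(-32))))) + 90/4821 = 2867/((12*(31 + 32)*(1 + (31 + 32))*(10 + (31 + 32)))) + 90*(1/4821) = 2867/((12*63*(1 + 63)*(10 + 63))) + 30/1607 = 2867/((12*63*64*73)) + 30/1607 = 2867/3532032 + 30/1607 = 110568229/5675975424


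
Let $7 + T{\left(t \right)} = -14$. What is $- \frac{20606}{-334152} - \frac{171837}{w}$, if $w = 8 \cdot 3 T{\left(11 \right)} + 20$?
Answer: $\frac{1794676579}{5054049} \approx 355.1$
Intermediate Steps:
$T{\left(t \right)} = -21$ ($T{\left(t \right)} = -7 - 14 = -21$)
$w = -484$ ($w = 8 \cdot 3 \left(-21\right) + 20 = 24 \left(-21\right) + 20 = -504 + 20 = -484$)
$- \frac{20606}{-334152} - \frac{171837}{w} = - \frac{20606}{-334152} - \frac{171837}{-484} = \left(-20606\right) \left(- \frac{1}{334152}\right) - - \frac{171837}{484} = \frac{10303}{167076} + \frac{171837}{484} = \frac{1794676579}{5054049}$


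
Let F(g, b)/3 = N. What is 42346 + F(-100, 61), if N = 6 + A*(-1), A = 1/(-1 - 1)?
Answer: 84731/2 ≈ 42366.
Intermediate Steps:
A = -½ (A = 1/(-2) = -½ ≈ -0.50000)
N = 13/2 (N = 6 - ½*(-1) = 6 + ½ = 13/2 ≈ 6.5000)
F(g, b) = 39/2 (F(g, b) = 3*(13/2) = 39/2)
42346 + F(-100, 61) = 42346 + 39/2 = 84731/2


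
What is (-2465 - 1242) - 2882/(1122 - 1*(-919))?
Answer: -7568869/2041 ≈ -3708.4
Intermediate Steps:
(-2465 - 1242) - 2882/(1122 - 1*(-919)) = -3707 - 2882/(1122 + 919) = -3707 - 2882/2041 = -7568869/2041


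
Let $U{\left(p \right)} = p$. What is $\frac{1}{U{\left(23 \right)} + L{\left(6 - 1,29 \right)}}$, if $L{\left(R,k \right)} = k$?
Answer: $\frac{1}{52} \approx 0.019231$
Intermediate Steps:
$\frac{1}{U{\left(23 \right)} + L{\left(6 - 1,29 \right)}} = \frac{1}{23 + 29} = \frac{1}{52}$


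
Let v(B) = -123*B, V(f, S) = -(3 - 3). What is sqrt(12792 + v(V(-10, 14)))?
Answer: 2*sqrt(3198) ≈ 113.10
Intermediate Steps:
V(f, S) = 0 (V(f, S) = -1*0 = 0)
sqrt(12792 + v(V(-10, 14))) = sqrt(12792 - 123*0) = sqrt(12792 + 0) = sqrt(12792) = 2*sqrt(3198)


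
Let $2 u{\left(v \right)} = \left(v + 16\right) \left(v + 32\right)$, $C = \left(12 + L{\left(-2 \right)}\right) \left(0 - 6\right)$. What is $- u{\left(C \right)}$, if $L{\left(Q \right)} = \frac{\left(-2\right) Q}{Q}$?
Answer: $-616$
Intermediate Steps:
$L{\left(Q \right)} = -2$
$C = -60$ ($C = \left(12 - 2\right) \left(0 - 6\right) = 10 \left(-6\right) = -60$)
$u{\left(v \right)} = \frac{\left(16 + v\right) \left(32 + v\right)}{2}$ ($u{\left(v \right)} = \frac{\left(v + 16\right) \left(v + 32\right)}{2} = \frac{\left(16 + v\right) \left(32 + v\right)}{2}$)
$- u{\left(C \right)} = - (256 + \frac{\left(-60\right)^{2}}{2} + 24 \left(-60\right)) = - (256 + \frac{1}{2} \cdot 3600 - 1440) = - (256 + 1800 - 1440) = \left(-1\right) 616 = -616$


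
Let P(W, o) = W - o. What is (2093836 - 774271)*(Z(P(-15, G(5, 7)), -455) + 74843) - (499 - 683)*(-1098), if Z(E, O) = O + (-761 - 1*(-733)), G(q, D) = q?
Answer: 98122651368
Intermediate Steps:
Z(E, O) = -28 + O (Z(E, O) = O + (-761 + 733) = O - 28 = -28 + O)
(2093836 - 774271)*(Z(P(-15, G(5, 7)), -455) + 74843) - (499 - 683)*(-1098) = (2093836 - 774271)*((-28 - 455) + 74843) - (499 - 683)*(-1098) = 1319565*(-483 + 74843) - (-184)*(-1098) = 1319565*74360 - 1*202032 = 98122853400 - 202032 = 98122651368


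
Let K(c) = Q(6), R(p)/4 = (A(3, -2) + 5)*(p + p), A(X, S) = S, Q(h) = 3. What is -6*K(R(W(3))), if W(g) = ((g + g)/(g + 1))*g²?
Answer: -18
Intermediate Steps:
W(g) = 2*g³/(1 + g) (W(g) = ((2*g)/(1 + g))*g² = (2*g/(1 + g))*g² = 2*g³/(1 + g))
R(p) = 24*p (R(p) = 4*((-2 + 5)*(p + p)) = 4*(3*(2*p)) = 4*(6*p) = 24*p)
K(c) = 3
-6*K(R(W(3))) = -6*3 = -18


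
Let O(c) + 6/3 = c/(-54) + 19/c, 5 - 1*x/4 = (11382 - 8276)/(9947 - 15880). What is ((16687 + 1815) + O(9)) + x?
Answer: 1978256167/106794 ≈ 18524.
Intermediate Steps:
x = 131084/5933 (x = 20 - 4*(11382 - 8276)/(9947 - 15880) = 20 - 12424/(-5933) = 20 - 12424*(-1)/5933 = 20 - 4*(-3106/5933) = 20 + 12424/5933 = 131084/5933 ≈ 22.094)
O(c) = -2 + 19/c - c/54 (O(c) = -2 + (c/(-54) + 19/c) = -2 + (c*(-1/54) + 19/c) = -2 + (-c/54 + 19/c) = -2 + (19/c - c/54) = -2 + 19/c - c/54)
((16687 + 1815) + O(9)) + x = ((16687 + 1815) + (-2 + 19/9 - 1/54*9)) + 131084/5933 = (18502 + (-2 + 19*(⅑) - ⅙)) + 131084/5933 = (18502 + (-2 + 19/9 - ⅙)) + 131084/5933 = (18502 - 1/18) + 131084/5933 = 333035/18 + 131084/5933 = 1978256167/106794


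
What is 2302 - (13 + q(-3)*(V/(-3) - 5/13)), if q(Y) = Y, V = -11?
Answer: 29885/13 ≈ 2298.8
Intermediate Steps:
2302 - (13 + q(-3)*(V/(-3) - 5/13)) = 2302 - (13 - 3*(-11/(-3) - 5/13)) = 2302 - (13 - 3*(-11*(-1/3) - 5*1/13)) = 2302 - (13 - 3*(11/3 - 5/13)) = 2302 - (13 - 3*128/39) = 2302 - (13 - 128/13) = 2302 - 1*41/13 = 2302 - 41/13 = 29885/13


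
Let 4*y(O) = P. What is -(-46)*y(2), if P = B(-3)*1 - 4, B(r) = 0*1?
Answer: -46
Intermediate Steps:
B(r) = 0
P = -4 (P = 0*1 - 4 = 0 - 4 = -4)
y(O) = -1 (y(O) = (¼)*(-4) = -1)
-(-46)*y(2) = -(-46)*(-1) = -23*2 = -46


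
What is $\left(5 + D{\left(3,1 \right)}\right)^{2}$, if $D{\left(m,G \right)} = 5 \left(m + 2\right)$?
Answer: $900$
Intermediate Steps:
$D{\left(m,G \right)} = 10 + 5 m$ ($D{\left(m,G \right)} = 5 \left(2 + m\right) = 10 + 5 m$)
$\left(5 + D{\left(3,1 \right)}\right)^{2} = \left(5 + \left(10 + 5 \cdot 3\right)\right)^{2} = \left(5 + \left(10 + 15\right)\right)^{2} = \left(5 + 25\right)^{2} = 30^{2} = 900$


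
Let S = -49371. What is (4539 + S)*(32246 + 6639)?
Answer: -1743292320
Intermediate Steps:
(4539 + S)*(32246 + 6639) = (4539 - 49371)*(32246 + 6639) = -44832*38885 = -1743292320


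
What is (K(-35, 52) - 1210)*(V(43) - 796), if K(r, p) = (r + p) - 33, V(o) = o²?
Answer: -1290978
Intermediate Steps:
K(r, p) = -33 + p + r (K(r, p) = (p + r) - 33 = -33 + p + r)
(K(-35, 52) - 1210)*(V(43) - 796) = ((-33 + 52 - 35) - 1210)*(43² - 796) = (-16 - 1210)*(1849 - 796) = -1226*1053 = -1290978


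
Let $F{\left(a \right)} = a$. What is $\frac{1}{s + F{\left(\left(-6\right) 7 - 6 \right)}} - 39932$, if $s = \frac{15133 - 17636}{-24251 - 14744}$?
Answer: $- \frac{74643209519}{1869257} \approx -39932.0$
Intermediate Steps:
$s = \frac{2503}{38995}$ ($s = - \frac{2503}{-38995} = \left(-2503\right) \left(- \frac{1}{38995}\right) = \frac{2503}{38995} \approx 0.064188$)
$\frac{1}{s + F{\left(\left(-6\right) 7 - 6 \right)}} - 39932 = \frac{1}{\frac{2503}{38995} - 48} - 39932 = \frac{1}{- \frac{1869257}{38995}} - 39932 = - \frac{38995}{1869257} - 39932 = - \frac{74643209519}{1869257}$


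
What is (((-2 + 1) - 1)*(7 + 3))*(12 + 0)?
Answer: -240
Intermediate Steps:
(((-2 + 1) - 1)*(7 + 3))*(12 + 0) = ((-1 - 1)*10)*12 = -2*10*12 = -20*12 = -240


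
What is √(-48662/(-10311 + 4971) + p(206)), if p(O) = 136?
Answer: √1034494170/2670 ≈ 12.046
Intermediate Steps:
√(-48662/(-10311 + 4971) + p(206)) = √(-48662/(-10311 + 4971) + 136) = √(-48662/(-5340) + 136) = √(-48662*(-1/5340) + 136) = √(24331/2670 + 136) = √(387451/2670) = √1034494170/2670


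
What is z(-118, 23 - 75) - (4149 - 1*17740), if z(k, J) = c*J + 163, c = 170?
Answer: 4914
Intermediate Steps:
z(k, J) = 163 + 170*J (z(k, J) = 170*J + 163 = 163 + 170*J)
z(-118, 23 - 75) - (4149 - 1*17740) = (163 + 170*(23 - 75)) - (4149 - 1*17740) = (163 + 170*(-52)) - (4149 - 17740) = (163 - 8840) - 1*(-13591) = -8677 + 13591 = 4914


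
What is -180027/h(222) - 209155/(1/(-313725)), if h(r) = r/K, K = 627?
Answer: 4855631650107/74 ≈ 6.5617e+10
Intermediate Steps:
h(r) = r/627
-180027/h(222) - 209155/(1/(-313725)) = -180027/((1/627)*222) - 209155/(1/(-313725)) = -180027/74/209 - 209155/(-1/313725) = -180027*209/74 - 209155*(-313725) = -37625643/74 + 65617152375 = 4855631650107/74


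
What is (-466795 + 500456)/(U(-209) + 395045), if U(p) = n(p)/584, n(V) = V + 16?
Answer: 19658024/230706087 ≈ 0.085208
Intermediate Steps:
n(V) = 16 + V
U(p) = 2/73 + p/584 (U(p) = (16 + p)/584 = (16 + p)*(1/584) = 2/73 + p/584)
(-466795 + 500456)/(U(-209) + 395045) = (-466795 + 500456)/((2/73 + (1/584)*(-209)) + 395045) = 33661/((2/73 - 209/584) + 395045) = 33661/(-193/584 + 395045) = 33661/(230706087/584) = 33661*(584/230706087) = 19658024/230706087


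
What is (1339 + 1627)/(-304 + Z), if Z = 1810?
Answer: 1483/753 ≈ 1.9695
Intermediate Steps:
(1339 + 1627)/(-304 + Z) = (1339 + 1627)/(-304 + 1810) = 2966/1506 = 2966*(1/1506) = 1483/753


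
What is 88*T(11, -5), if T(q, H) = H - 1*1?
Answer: -528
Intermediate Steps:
T(q, H) = -1 + H (T(q, H) = H - 1 = -1 + H)
88*T(11, -5) = 88*(-1 - 5) = 88*(-6) = -528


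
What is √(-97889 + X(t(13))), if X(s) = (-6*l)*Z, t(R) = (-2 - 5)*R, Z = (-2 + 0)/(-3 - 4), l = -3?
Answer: I*√4796309/7 ≈ 312.86*I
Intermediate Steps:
Z = 2/7 (Z = -2/(-7) = -2*(-⅐) = 2/7 ≈ 0.28571)
t(R) = -7*R
X(s) = 36/7 (X(s) = -6*(-3)*(2/7) = 18*(2/7) = 36/7)
√(-97889 + X(t(13))) = √(-97889 + 36/7) = √(-685187/7) = I*√4796309/7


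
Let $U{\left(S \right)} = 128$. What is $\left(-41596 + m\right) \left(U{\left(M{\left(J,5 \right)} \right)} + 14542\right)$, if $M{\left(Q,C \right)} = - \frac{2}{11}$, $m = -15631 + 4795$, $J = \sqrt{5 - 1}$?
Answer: $-769177440$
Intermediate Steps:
$J = 2$ ($J = \sqrt{4} = 2$)
$m = -10836$
$M{\left(Q,C \right)} = - \frac{2}{11}$ ($M{\left(Q,C \right)} = \left(-2\right) \frac{1}{11} = - \frac{2}{11}$)
$\left(-41596 + m\right) \left(U{\left(M{\left(J,5 \right)} \right)} + 14542\right) = \left(-41596 - 10836\right) \left(128 + 14542\right) = \left(-52432\right) 14670 = -769177440$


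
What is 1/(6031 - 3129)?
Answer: 1/2902 ≈ 0.00034459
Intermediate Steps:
1/(6031 - 3129) = 1/2902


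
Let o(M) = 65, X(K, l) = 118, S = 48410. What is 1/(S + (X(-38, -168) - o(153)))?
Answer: 1/48463 ≈ 2.0634e-5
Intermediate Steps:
1/(S + (X(-38, -168) - o(153))) = 1/(48410 + (118 - 1*65)) = 1/(48410 + (118 - 65)) = 1/(48410 + 53) = 1/48463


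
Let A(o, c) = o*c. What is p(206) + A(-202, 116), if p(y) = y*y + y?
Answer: 19210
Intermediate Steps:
p(y) = y + y² (p(y) = y² + y = y + y²)
A(o, c) = c*o
p(206) + A(-202, 116) = 206*(1 + 206) + 116*(-202) = 206*207 - 23432 = 42642 - 23432 = 19210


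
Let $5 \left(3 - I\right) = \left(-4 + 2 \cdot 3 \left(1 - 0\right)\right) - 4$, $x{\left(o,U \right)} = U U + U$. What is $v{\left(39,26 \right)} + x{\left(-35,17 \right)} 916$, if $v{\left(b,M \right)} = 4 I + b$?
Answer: $\frac{1401743}{5} \approx 2.8035 \cdot 10^{5}$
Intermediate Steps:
$x{\left(o,U \right)} = U + U^{2}$ ($x{\left(o,U \right)} = U^{2} + U = U + U^{2}$)
$I = \frac{17}{5}$ ($I = 3 - \frac{\left(-4 + 2 \cdot 3 \left(1 - 0\right)\right) - 4}{5} = 3 - \frac{\left(-4 + 6 \left(1 + 0\right)\right) - 4}{5} = 3 - \frac{\left(-4 + 6 \cdot 1\right) - 4}{5} = 3 - \frac{\left(-4 + 6\right) - 4}{5} = 3 - \frac{2 - 4}{5} = 3 - - \frac{2}{5} = 3 + \frac{2}{5} = \frac{17}{5} \approx 3.4$)
$v{\left(b,M \right)} = \frac{68}{5} + b$ ($v{\left(b,M \right)} = 4 \cdot \frac{17}{5} + b = \frac{68}{5} + b$)
$v{\left(39,26 \right)} + x{\left(-35,17 \right)} 916 = \left(\frac{68}{5} + 39\right) + 17 \left(1 + 17\right) 916 = \frac{263}{5} + 17 \cdot 18 \cdot 916 = \frac{263}{5} + 306 \cdot 916 = \frac{263}{5} + 280296 = \frac{1401743}{5}$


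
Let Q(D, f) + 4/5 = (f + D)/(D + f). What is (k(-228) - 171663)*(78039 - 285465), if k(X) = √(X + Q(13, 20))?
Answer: 35607369438 - 207426*I*√5695/5 ≈ 3.5607e+10 - 3.1307e+6*I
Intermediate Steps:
Q(D, f) = ⅕ (Q(D, f) = -⅘ + (f + D)/(D + f) = -⅘ + (D + f)/(D + f) = -⅘ + 1 = ⅕)
k(X) = √(⅕ + X) (k(X) = √(X + ⅕) = √(⅕ + X))
(k(-228) - 171663)*(78039 - 285465) = (√(5 + 25*(-228))/5 - 171663)*(78039 - 285465) = (√(5 - 5700)/5 - 171663)*(-207426) = (√(-5695)/5 - 171663)*(-207426) = ((I*√5695)/5 - 171663)*(-207426) = (I*√5695/5 - 171663)*(-207426) = (-171663 + I*√5695/5)*(-207426) = 35607369438 - 207426*I*√5695/5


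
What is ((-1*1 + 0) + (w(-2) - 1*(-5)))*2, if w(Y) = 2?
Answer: 12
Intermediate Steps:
((-1*1 + 0) + (w(-2) - 1*(-5)))*2 = ((-1*1 + 0) + (2 - 1*(-5)))*2 = ((-1 + 0) + (2 + 5))*2 = (-1 + 7)*2 = 6*2 = 12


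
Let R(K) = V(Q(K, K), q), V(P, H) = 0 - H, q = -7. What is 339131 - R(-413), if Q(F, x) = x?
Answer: 339124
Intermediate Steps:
V(P, H) = -H
R(K) = 7 (R(K) = -1*(-7) = 7)
339131 - R(-413) = 339131 - 1*7 = 339131 - 7 = 339124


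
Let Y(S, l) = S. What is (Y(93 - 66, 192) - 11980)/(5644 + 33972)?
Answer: -11953/39616 ≈ -0.30172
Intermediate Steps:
(Y(93 - 66, 192) - 11980)/(5644 + 33972) = ((93 - 66) - 11980)/(5644 + 33972) = (27 - 11980)/39616 = -11953*1/39616 = -11953/39616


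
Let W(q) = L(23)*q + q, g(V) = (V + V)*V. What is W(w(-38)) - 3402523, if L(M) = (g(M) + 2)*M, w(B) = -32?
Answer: -4182715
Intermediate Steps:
g(V) = 2*V² (g(V) = (2*V)*V = 2*V²)
L(M) = M*(2 + 2*M²) (L(M) = (2*M² + 2)*M = (2 + 2*M²)*M = M*(2 + 2*M²))
W(q) = 24381*q (W(q) = (2*23*(1 + 23²))*q + q = (2*23*(1 + 529))*q + q = (2*23*530)*q + q = 24380*q + q = 24381*q)
W(w(-38)) - 3402523 = 24381*(-32) - 3402523 = -780192 - 3402523 = -4182715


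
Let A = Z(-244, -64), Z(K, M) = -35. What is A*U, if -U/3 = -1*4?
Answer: -420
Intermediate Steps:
U = 12 (U = -(-3)*4 = -3*(-4) = 12)
A = -35
A*U = -35*12 = -420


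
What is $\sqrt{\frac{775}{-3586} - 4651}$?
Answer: $\frac{i \sqrt{59811829946}}{3586} \approx 68.2 i$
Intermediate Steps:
$\sqrt{\frac{775}{-3586} - 4651} = \sqrt{775 \left(- \frac{1}{3586}\right) - 4651} = \sqrt{- \frac{775}{3586} - 4651} = \sqrt{- \frac{16679261}{3586}} = \frac{i \sqrt{59811829946}}{3586}$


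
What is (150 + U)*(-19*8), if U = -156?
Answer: 912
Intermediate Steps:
(150 + U)*(-19*8) = (150 - 156)*(-19*8) = -6*(-152) = 912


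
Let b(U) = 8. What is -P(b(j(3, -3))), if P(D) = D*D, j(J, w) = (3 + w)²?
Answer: -64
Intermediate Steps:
P(D) = D²
-P(b(j(3, -3))) = -1*8² = -1*64 = -64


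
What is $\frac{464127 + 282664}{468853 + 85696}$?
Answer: $\frac{746791}{554549} \approx 1.3467$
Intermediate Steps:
$\frac{464127 + 282664}{468853 + 85696} = \frac{746791}{554549}$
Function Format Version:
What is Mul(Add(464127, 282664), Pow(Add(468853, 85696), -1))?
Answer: Rational(746791, 554549) ≈ 1.3467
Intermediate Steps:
Mul(Add(464127, 282664), Pow(Add(468853, 85696), -1)) = Mul(746791, Pow(554549, -1)) = Mul(746791, Rational(1, 554549)) = Rational(746791, 554549)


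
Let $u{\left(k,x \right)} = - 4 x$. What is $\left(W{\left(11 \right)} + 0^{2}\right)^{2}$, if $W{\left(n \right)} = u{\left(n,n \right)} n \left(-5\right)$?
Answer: $5856400$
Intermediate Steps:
$W{\left(n \right)} = 20 n^{2}$ ($W{\left(n \right)} = - 4 n n \left(-5\right) = - 4 n^{2} \left(-5\right) = 20 n^{2}$)
$\left(W{\left(11 \right)} + 0^{2}\right)^{2} = \left(20 \cdot 11^{2} + 0^{2}\right)^{2} = \left(20 \cdot 121 + 0\right)^{2} = \left(2420 + 0\right)^{2} = 2420^{2} = 5856400$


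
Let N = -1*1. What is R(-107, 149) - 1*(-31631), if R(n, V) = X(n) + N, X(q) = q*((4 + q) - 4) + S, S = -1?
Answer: 43078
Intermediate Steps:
X(q) = -1 + q**2 (X(q) = q*((4 + q) - 4) - 1 = q*q - 1 = q**2 - 1 = -1 + q**2)
N = -1
R(n, V) = -2 + n**2 (R(n, V) = (-1 + n**2) - 1 = -2 + n**2)
R(-107, 149) - 1*(-31631) = (-2 + (-107)**2) - 1*(-31631) = (-2 + 11449) + 31631 = 11447 + 31631 = 43078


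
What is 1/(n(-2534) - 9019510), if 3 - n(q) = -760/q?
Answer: -1267/11427715749 ≈ -1.1087e-7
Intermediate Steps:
n(q) = 3 + 760/q (n(q) = 3 - (-760)/q = 3 + 760/q)
1/(n(-2534) - 9019510) = 1/((3 + 760/(-2534)) - 9019510) = 1/((3 + 760*(-1/2534)) - 9019510) = 1/((3 - 380/1267) - 9019510) = 1/(3421/1267 - 9019510) = 1/(-11427715749/1267) = -1267/11427715749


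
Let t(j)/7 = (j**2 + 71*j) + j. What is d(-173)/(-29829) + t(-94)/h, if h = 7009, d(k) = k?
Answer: 2656547/1282647 ≈ 2.0711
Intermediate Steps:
t(j) = 7*j**2 + 504*j (t(j) = 7*((j**2 + 71*j) + j) = 7*(j**2 + 72*j) = 7*j**2 + 504*j)
d(-173)/(-29829) + t(-94)/h = -173/(-29829) + (7*(-94)*(72 - 94))/7009 = -173*(-1/29829) + (7*(-94)*(-22))*(1/7009) = 173/29829 + 14476*(1/7009) = 173/29829 + 14476/7009 = 2656547/1282647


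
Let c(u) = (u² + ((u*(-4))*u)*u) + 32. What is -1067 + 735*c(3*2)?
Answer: -586127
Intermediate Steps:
c(u) = 32 + u² - 4*u³ (c(u) = (u² + ((-4*u)*u)*u) + 32 = (u² + (-4*u²)*u) + 32 = (u² - 4*u³) + 32 = 32 + u² - 4*u³)
-1067 + 735*c(3*2) = -1067 + 735*(32 + (3*2)² - 4*(3*2)³) = -1067 + 735*(32 + 6² - 4*6³) = -1067 + 735*(32 + 36 - 4*216) = -1067 + 735*(32 + 36 - 864) = -1067 + 735*(-796) = -1067 - 585060 = -586127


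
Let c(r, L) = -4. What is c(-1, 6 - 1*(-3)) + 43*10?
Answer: 426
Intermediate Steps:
c(-1, 6 - 1*(-3)) + 43*10 = -4 + 43*10 = -4 + 430 = 426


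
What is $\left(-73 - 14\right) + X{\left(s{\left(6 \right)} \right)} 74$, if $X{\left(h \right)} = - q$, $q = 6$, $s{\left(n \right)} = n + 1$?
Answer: $-531$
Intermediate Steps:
$s{\left(n \right)} = 1 + n$
$X{\left(h \right)} = -6$ ($X{\left(h \right)} = \left(-1\right) 6 = -6$)
$\left(-73 - 14\right) + X{\left(s{\left(6 \right)} \right)} 74 = \left(-73 - 14\right) - 444 = -87 - 444 = -531$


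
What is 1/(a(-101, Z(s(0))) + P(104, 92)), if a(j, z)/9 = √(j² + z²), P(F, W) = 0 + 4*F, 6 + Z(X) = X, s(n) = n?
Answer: -416/656141 + 9*√10237/656141 ≈ 0.00075381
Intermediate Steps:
Z(X) = -6 + X
P(F, W) = 4*F
a(j, z) = 9*√(j² + z²)
1/(a(-101, Z(s(0))) + P(104, 92)) = 1/(9*√((-101)² + (-6 + 0)²) + 4*104) = 1/(9*√(10201 + (-6)²) + 416) = 1/(9*√(10201 + 36) + 416) = 1/(9*√10237 + 416) = 1/(416 + 9*√10237)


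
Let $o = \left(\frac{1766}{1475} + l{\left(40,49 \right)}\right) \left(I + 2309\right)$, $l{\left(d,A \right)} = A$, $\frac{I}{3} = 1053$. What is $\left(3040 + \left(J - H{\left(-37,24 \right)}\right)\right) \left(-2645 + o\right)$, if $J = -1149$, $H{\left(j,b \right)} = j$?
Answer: $\frac{773040879464}{1475} \approx 5.241 \cdot 10^{8}$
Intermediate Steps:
$I = 3159$ ($I = 3 \cdot 1053 = 3159$)
$o = \frac{404856188}{1475}$ ($o = \left(\frac{1766}{1475} + 49\right) \left(3159 + 2309\right) = \left(1766 \cdot \frac{1}{1475} + 49\right) 5468 = \left(\frac{1766}{1475} + 49\right) 5468 = \frac{74041}{1475} \cdot 5468 = \frac{404856188}{1475} \approx 2.7448 \cdot 10^{5}$)
$\left(3040 + \left(J - H{\left(-37,24 \right)}\right)\right) \left(-2645 + o\right) = \left(3040 - 1112\right) \left(-2645 + \frac{404856188}{1475}\right) = \left(3040 + \left(-1149 + 37\right)\right) \frac{400954813}{1475} = \left(3040 - 1112\right) \frac{400954813}{1475} = 1928 \cdot \frac{400954813}{1475} = \frac{773040879464}{1475}$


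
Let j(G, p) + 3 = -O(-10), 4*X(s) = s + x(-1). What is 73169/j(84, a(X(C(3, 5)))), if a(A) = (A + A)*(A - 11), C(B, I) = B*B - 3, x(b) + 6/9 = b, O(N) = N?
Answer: 73169/7 ≈ 10453.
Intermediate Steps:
x(b) = -⅔ + b
C(B, I) = -3 + B² (C(B, I) = B² - 3 = -3 + B²)
X(s) = -5/12 + s/4 (X(s) = (s + (-⅔ - 1))/4 = (s - 5/3)/4 = (-5/3 + s)/4 = -5/12 + s/4)
a(A) = 2*A*(-11 + A) (a(A) = (2*A)*(-11 + A) = 2*A*(-11 + A))
j(G, p) = 7 (j(G, p) = -3 - 1*(-10) = -3 + 10 = 7)
73169/j(84, a(X(C(3, 5)))) = 73169/7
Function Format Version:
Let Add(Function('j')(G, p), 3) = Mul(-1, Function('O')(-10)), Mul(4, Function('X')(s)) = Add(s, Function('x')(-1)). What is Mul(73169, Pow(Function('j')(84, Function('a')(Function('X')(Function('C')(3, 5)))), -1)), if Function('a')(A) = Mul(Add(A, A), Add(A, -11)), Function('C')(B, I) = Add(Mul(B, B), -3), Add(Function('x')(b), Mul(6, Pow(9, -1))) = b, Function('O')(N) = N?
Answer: Rational(73169, 7) ≈ 10453.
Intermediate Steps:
Function('x')(b) = Add(Rational(-2, 3), b)
Function('C')(B, I) = Add(-3, Pow(B, 2)) (Function('C')(B, I) = Add(Pow(B, 2), -3) = Add(-3, Pow(B, 2)))
Function('X')(s) = Add(Rational(-5, 12), Mul(Rational(1, 4), s)) (Function('X')(s) = Mul(Rational(1, 4), Add(s, Add(Rational(-2, 3), -1))) = Mul(Rational(1, 4), Add(s, Rational(-5, 3))) = Mul(Rational(1, 4), Add(Rational(-5, 3), s)) = Add(Rational(-5, 12), Mul(Rational(1, 4), s)))
Function('a')(A) = Mul(2, A, Add(-11, A)) (Function('a')(A) = Mul(Mul(2, A), Add(-11, A)) = Mul(2, A, Add(-11, A)))
Function('j')(G, p) = 7 (Function('j')(G, p) = Add(-3, Mul(-1, -10)) = Add(-3, 10) = 7)
Mul(73169, Pow(Function('j')(84, Function('a')(Function('X')(Function('C')(3, 5)))), -1)) = Mul(73169, Pow(7, -1)) = Mul(73169, Rational(1, 7)) = Rational(73169, 7)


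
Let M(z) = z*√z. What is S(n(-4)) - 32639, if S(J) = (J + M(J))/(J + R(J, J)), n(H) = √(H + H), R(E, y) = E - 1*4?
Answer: -97916/3 - 2^(¼)*I^(3/2)/3 - I*√2/6 - I*2^(¾)*I^(3/2)/3 ≈ -32638.0 - 0.1196*I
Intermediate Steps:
R(E, y) = -4 + E (R(E, y) = E - 4 = -4 + E)
n(H) = √2*√H (n(H) = √(2*H) = √2*√H)
M(z) = z^(3/2)
S(J) = (J + J^(3/2))/(-4 + 2*J) (S(J) = (J + J^(3/2))/(J + (-4 + J)) = (J + J^(3/2))/(-4 + 2*J))
S(n(-4)) - 32639 = (√2*√(-4) + (√2*√(-4))^(3/2))/(2*(-2 + √2*√(-4))) - 32639 = (√2*(2*I) + (√2*(2*I))^(3/2))/(2*(-2 + √2*(2*I))) - 32639 = (2*I*√2 + (2*I*√2)^(3/2))/(2*(-2 + 2*I*√2)) - 32639 = (2*I*√2 + 4*2^(¼)*I^(3/2))/(2*(-2 + 2*I*√2)) - 32639 = -32639 + (2*I*√2 + 4*2^(¼)*I^(3/2))/(2*(-2 + 2*I*√2))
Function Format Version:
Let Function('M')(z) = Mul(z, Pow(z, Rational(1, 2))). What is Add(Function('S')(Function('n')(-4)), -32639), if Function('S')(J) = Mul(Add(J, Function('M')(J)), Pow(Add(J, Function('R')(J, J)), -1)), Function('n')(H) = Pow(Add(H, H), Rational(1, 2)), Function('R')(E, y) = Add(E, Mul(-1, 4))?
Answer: Add(Rational(-97916, 3), Mul(Rational(-1, 3), Pow(2, Rational(1, 4)), Pow(I, Rational(3, 2))), Mul(Rational(-1, 6), I, Pow(2, Rational(1, 2))), Mul(Rational(-1, 3), I, Pow(2, Rational(3, 4)), Pow(I, Rational(3, 2)))) ≈ Add(-32638., Mul(-0.11960, I))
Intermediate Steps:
Function('R')(E, y) = Add(-4, E) (Function('R')(E, y) = Add(E, -4) = Add(-4, E))
Function('n')(H) = Mul(Pow(2, Rational(1, 2)), Pow(H, Rational(1, 2))) (Function('n')(H) = Pow(Mul(2, H), Rational(1, 2)) = Mul(Pow(2, Rational(1, 2)), Pow(H, Rational(1, 2))))
Function('M')(z) = Pow(z, Rational(3, 2))
Function('S')(J) = Mul(Pow(Add(-4, Mul(2, J)), -1), Add(J, Pow(J, Rational(3, 2)))) (Function('S')(J) = Mul(Add(J, Pow(J, Rational(3, 2))), Pow(Add(J, Add(-4, J)), -1)) = Mul(Add(J, Pow(J, Rational(3, 2))), Pow(Add(-4, Mul(2, J)), -1)) = Mul(Pow(Add(-4, Mul(2, J)), -1), Add(J, Pow(J, Rational(3, 2)))))
Add(Function('S')(Function('n')(-4)), -32639) = Add(Mul(Rational(1, 2), Pow(Add(-2, Mul(Pow(2, Rational(1, 2)), Pow(-4, Rational(1, 2)))), -1), Add(Mul(Pow(2, Rational(1, 2)), Pow(-4, Rational(1, 2))), Pow(Mul(Pow(2, Rational(1, 2)), Pow(-4, Rational(1, 2))), Rational(3, 2)))), -32639) = Add(Mul(Rational(1, 2), Pow(Add(-2, Mul(Pow(2, Rational(1, 2)), Mul(2, I))), -1), Add(Mul(Pow(2, Rational(1, 2)), Mul(2, I)), Pow(Mul(Pow(2, Rational(1, 2)), Mul(2, I)), Rational(3, 2)))), -32639) = Add(Mul(Rational(1, 2), Pow(Add(-2, Mul(2, I, Pow(2, Rational(1, 2)))), -1), Add(Mul(2, I, Pow(2, Rational(1, 2))), Pow(Mul(2, I, Pow(2, Rational(1, 2))), Rational(3, 2)))), -32639) = Add(Mul(Rational(1, 2), Pow(Add(-2, Mul(2, I, Pow(2, Rational(1, 2)))), -1), Add(Mul(2, I, Pow(2, Rational(1, 2))), Mul(4, Pow(2, Rational(1, 4)), Pow(I, Rational(3, 2))))), -32639) = Add(-32639, Mul(Rational(1, 2), Pow(Add(-2, Mul(2, I, Pow(2, Rational(1, 2)))), -1), Add(Mul(2, I, Pow(2, Rational(1, 2))), Mul(4, Pow(2, Rational(1, 4)), Pow(I, Rational(3, 2))))))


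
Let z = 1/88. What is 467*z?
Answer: 467/88 ≈ 5.3068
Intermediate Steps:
z = 1/88 ≈ 0.011364
467*z = 467*(1/88) = 467/88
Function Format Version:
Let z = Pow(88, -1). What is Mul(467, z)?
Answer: Rational(467, 88) ≈ 5.3068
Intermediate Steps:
z = Rational(1, 88) ≈ 0.011364
Mul(467, z) = Mul(467, Rational(1, 88)) = Rational(467, 88)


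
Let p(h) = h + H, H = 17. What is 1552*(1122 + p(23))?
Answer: 1803424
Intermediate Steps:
p(h) = 17 + h (p(h) = h + 17 = 17 + h)
1552*(1122 + p(23)) = 1552*(1122 + (17 + 23)) = 1552*(1122 + 40) = 1552*1162 = 1803424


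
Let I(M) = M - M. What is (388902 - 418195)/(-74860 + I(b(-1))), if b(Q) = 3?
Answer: 29293/74860 ≈ 0.39130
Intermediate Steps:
I(M) = 0
(388902 - 418195)/(-74860 + I(b(-1))) = (388902 - 418195)/(-74860 + 0) = -29293/(-74860) = -29293*(-1/74860) = 29293/74860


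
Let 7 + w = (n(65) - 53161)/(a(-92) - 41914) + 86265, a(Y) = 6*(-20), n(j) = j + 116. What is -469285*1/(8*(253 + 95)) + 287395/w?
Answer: -208489004333275/1261785969696 ≈ -165.23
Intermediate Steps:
n(j) = 116 + j
a(Y) = -120
w = 1812910876/21017 (w = -7 + (((116 + 65) - 53161)/(-120 - 41914) + 86265) = -7 + ((181 - 53161)/(-42034) + 86265) = -7 + (-52980*(-1/42034) + 86265) = -7 + (26490/21017 + 86265) = -7 + 1813057995/21017 = 1812910876/21017 ≈ 86259.)
-469285*1/(8*(253 + 95)) + 287395/w = -469285*1/(8*(253 + 95)) + 287395/(1812910876/21017) = -469285/(348*8) + 287395*(21017/1812910876) = -469285/2784 + 6040180715/1812910876 = -208489004333275/1261785969696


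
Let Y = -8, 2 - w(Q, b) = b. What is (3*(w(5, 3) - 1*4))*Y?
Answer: 120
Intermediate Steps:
w(Q, b) = 2 - b
(3*(w(5, 3) - 1*4))*Y = (3*((2 - 1*3) - 1*4))*(-8) = (3*((2 - 3) - 4))*(-8) = (3*(-1 - 4))*(-8) = (3*(-5))*(-8) = -15*(-8) = 120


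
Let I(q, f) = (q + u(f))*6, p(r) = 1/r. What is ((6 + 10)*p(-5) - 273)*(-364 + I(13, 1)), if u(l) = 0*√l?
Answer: 394966/5 ≈ 78993.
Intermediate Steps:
u(l) = 0
I(q, f) = 6*q (I(q, f) = (q + 0)*6 = q*6 = 6*q)
((6 + 10)*p(-5) - 273)*(-364 + I(13, 1)) = ((6 + 10)/(-5) - 273)*(-364 + 6*13) = (16*(-⅕) - 273)*(-364 + 78) = (-16/5 - 273)*(-286) = -1381/5*(-286) = 394966/5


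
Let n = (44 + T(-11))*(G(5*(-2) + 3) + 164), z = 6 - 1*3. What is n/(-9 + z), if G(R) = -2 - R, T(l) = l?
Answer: -1859/2 ≈ -929.50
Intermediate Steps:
z = 3 (z = 6 - 3 = 3)
n = 5577 (n = (44 - 11)*((-2 - (5*(-2) + 3)) + 164) = 33*((-2 - (-10 + 3)) + 164) = 33*((-2 - 1*(-7)) + 164) = 33*((-2 + 7) + 164) = 33*(5 + 164) = 33*169 = 5577)
n/(-9 + z) = 5577/(-9 + 3) = 5577/(-6) = 5577*(-1/6) = -1859/2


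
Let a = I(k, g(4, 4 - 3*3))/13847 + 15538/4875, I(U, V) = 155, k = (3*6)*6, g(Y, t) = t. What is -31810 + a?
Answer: -2147090305939/67504125 ≈ -31807.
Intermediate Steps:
k = 108 (k = 18*6 = 108)
a = 215910311/67504125 (a = 155/13847 + 15538/4875 = 215910311/67504125 ≈ 3.1985)
-31810 + a = -31810 + 215910311/67504125 = -2147090305939/67504125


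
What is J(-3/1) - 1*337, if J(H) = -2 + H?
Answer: -342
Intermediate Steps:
J(-3/1) - 1*337 = (-2 - 3/1) - 1*337 = (-2 - 3*1) - 337 = (-2 - 3) - 337 = -5 - 337 = -342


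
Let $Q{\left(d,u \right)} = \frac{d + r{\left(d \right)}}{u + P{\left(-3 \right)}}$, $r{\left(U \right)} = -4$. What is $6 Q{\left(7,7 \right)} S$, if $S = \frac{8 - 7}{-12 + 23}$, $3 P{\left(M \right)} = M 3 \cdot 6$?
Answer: $- \frac{18}{121} \approx -0.14876$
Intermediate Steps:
$P{\left(M \right)} = 6 M$ ($P{\left(M \right)} = \frac{M 3 \cdot 6}{3} = \frac{3 M 6}{3} = \frac{18 M}{3} = 6 M$)
$S = \frac{1}{11}$ ($S = 1 \cdot \frac{1}{11} = \frac{1}{11} \approx 0.090909$)
$Q{\left(d,u \right)} = \frac{-4 + d}{-18 + u}$ ($Q{\left(d,u \right)} = \frac{d - 4}{u + 6 \left(-3\right)} = \frac{-4 + d}{u - 18} = \frac{-4 + d}{-18 + u}$)
$6 Q{\left(7,7 \right)} S = 6 \frac{-4 + 7}{-18 + 7} \cdot \frac{1}{11} = 6 \frac{1}{-11} \cdot 3 \cdot \frac{1}{11} = 6 \left(\left(- \frac{1}{11}\right) 3\right) \frac{1}{11} = 6 \left(- \frac{3}{11}\right) \frac{1}{11} = \left(- \frac{18}{11}\right) \frac{1}{11} = - \frac{18}{121}$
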